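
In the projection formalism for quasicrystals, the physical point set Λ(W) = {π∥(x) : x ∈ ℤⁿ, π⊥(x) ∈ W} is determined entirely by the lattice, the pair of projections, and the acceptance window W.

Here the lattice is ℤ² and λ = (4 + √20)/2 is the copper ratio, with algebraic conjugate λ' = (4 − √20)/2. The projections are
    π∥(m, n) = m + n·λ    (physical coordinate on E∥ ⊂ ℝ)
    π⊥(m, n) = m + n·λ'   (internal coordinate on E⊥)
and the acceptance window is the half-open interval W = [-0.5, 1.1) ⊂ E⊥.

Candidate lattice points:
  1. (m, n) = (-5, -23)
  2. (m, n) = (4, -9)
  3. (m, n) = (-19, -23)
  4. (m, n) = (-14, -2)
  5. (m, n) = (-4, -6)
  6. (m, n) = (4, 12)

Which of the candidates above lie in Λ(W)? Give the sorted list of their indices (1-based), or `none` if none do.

Compute λ' = (4−√20)/2 = -0.2361, so π⊥(m,n) = m -0.2361·n.
[1] lift (-5,-23): star map gives 0.4296; window check -0.5 ≤ 0.4296 < 1.1 is true → IN Λ
[2] lift (4,-9): star map gives 6.1246; window check -0.5 ≤ 6.1246 < 1.1 is false → out
[3] lift (-19,-23): star map gives -13.5704; window check -0.5 ≤ -13.5704 < 1.1 is false → out
[4] lift (-14,-2): star map gives -13.5279; window check -0.5 ≤ -13.5279 < 1.1 is false → out
[5] lift (-4,-6): star map gives -2.5836; window check -0.5 ≤ -2.5836 < 1.1 is false → out
[6] lift (4,12): star map gives 1.1672; window check -0.5 ≤ 1.1672 < 1.1 is false → out

1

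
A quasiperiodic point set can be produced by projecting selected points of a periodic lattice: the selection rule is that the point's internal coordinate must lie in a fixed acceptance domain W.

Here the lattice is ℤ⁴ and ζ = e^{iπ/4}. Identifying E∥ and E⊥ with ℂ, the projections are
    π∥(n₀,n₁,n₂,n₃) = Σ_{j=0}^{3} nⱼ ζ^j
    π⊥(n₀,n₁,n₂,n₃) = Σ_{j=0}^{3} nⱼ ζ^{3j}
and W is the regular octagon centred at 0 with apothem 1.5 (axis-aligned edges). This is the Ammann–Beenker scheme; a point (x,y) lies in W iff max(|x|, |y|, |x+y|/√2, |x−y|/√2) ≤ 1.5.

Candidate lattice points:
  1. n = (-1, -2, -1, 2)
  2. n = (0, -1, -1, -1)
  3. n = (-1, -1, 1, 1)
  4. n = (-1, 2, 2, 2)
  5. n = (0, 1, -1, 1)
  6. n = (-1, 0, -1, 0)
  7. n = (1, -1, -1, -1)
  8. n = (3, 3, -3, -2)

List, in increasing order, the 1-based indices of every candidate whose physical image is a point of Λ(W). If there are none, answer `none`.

Internal map: ζ^{3j} for j=0..3 gives (1,0), (−√2/2,√2/2), (0,−1), (√2/2,√2/2).
#1 (-1, -2, -1, 2): internal (1.8284, 1.0000); octagon support 2.0000 vs apothem 1.5 → ∉ W
#2 (0, -1, -1, -1): internal (0.0000, -0.4142); octagon support 0.4142 vs apothem 1.5 → ∈ W
#3 (-1, -1, 1, 1): internal (0.4142, -1.0000); octagon support 1.0000 vs apothem 1.5 → ∈ W
#4 (-1, 2, 2, 2): internal (-1.0000, 0.8284); octagon support 1.2929 vs apothem 1.5 → ∈ W
#5 (0, 1, -1, 1): internal (0.0000, 2.4142); octagon support 2.4142 vs apothem 1.5 → ∉ W
#6 (-1, 0, -1, 0): internal (-1.0000, 1.0000); octagon support 1.4142 vs apothem 1.5 → ∈ W
#7 (1, -1, -1, -1): internal (1.0000, -0.4142); octagon support 1.0000 vs apothem 1.5 → ∈ W
#8 (3, 3, -3, -2): internal (-0.5355, 3.7071); octagon support 3.7071 vs apothem 1.5 → ∉ W

2, 3, 4, 6, 7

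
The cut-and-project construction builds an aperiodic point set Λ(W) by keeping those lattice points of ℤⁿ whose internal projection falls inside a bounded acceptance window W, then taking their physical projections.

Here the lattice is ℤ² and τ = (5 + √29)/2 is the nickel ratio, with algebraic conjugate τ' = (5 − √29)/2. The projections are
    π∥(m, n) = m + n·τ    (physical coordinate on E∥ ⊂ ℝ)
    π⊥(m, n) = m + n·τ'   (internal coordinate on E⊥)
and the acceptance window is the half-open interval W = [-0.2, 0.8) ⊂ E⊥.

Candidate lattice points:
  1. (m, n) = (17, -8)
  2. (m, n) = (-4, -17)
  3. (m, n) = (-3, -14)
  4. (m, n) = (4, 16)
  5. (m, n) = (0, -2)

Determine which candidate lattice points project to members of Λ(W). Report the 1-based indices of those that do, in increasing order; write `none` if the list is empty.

5

Compute τ' = (5−√29)/2 = -0.1926, so π⊥(m,n) = m -0.1926·n.
[1] lift (17,-8): star map gives 18.5407; window check -0.2 ≤ 18.5407 < 0.8 is false → out
[2] lift (-4,-17): star map gives -0.7261; window check -0.2 ≤ -0.7261 < 0.8 is false → out
[3] lift (-3,-14): star map gives -0.3038; window check -0.2 ≤ -0.3038 < 0.8 is false → out
[4] lift (4,16): star map gives 0.9187; window check -0.2 ≤ 0.9187 < 0.8 is false → out
[5] lift (0,-2): star map gives 0.3852; window check -0.2 ≤ 0.3852 < 0.8 is true → IN Λ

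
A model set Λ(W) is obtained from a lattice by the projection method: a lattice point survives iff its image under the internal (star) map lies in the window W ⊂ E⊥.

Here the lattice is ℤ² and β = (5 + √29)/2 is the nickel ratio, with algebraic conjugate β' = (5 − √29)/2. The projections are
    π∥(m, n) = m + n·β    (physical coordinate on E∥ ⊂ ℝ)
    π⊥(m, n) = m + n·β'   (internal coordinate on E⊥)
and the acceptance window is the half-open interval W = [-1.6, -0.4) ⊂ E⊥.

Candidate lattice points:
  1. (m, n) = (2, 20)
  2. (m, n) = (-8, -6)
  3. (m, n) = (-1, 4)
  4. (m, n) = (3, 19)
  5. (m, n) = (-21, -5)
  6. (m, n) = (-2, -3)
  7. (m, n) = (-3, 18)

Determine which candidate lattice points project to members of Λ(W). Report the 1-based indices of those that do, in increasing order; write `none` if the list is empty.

4, 6

Numerically β ≈ 5.19258 and β' = −1/β ≈ -0.19258.
candidate 1: (m,n)=(2,20) → π∥ = 2+20·β ≈ 105.85165, π⊥ = 2+20·β' ≈ -1.85165 ∉ [-1.6, -0.4) ⇒ out
candidate 2: (m,n)=(-8,-6) → π∥ = -8-6·β ≈ -39.15549, π⊥ = -8-6·β' ≈ -6.84451 ∉ [-1.6, -0.4) ⇒ out
candidate 3: (m,n)=(-1,4) → π∥ = -1+4·β ≈ 19.77033, π⊥ = -1+4·β' ≈ -1.77033 ∉ [-1.6, -0.4) ⇒ out
candidate 4: (m,n)=(3,19) → π∥ = 3+19·β ≈ 101.65907, π⊥ = 3+19·β' ≈ -0.65907 ∈ [-1.6, -0.4) ⇒ IN Λ
candidate 5: (m,n)=(-21,-5) → π∥ = -21-5·β ≈ -46.96291, π⊥ = -21-5·β' ≈ -20.03709 ∉ [-1.6, -0.4) ⇒ out
candidate 6: (m,n)=(-2,-3) → π∥ = -2-3·β ≈ -17.57775, π⊥ = -2-3·β' ≈ -1.42225 ∈ [-1.6, -0.4) ⇒ IN Λ
candidate 7: (m,n)=(-3,18) → π∥ = -3+18·β ≈ 90.46648, π⊥ = -3+18·β' ≈ -6.46648 ∉ [-1.6, -0.4) ⇒ out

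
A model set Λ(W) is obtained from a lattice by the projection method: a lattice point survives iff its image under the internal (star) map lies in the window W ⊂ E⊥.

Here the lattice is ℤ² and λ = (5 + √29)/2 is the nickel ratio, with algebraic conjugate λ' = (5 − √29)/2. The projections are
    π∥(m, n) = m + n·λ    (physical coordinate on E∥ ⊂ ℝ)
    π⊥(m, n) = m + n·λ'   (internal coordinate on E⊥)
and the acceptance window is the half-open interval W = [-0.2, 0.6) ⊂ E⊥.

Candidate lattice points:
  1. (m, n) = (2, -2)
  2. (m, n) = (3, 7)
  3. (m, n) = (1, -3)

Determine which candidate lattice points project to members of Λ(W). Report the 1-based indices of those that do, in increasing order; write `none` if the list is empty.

Compute λ' = (5−√29)/2 = -0.192582, so π⊥(m,n) = m -0.192582·n.
[1] lift (2,-2): star map gives 2.385165; window check -0.2 ≤ 2.385165 < 0.6 is false → out
[2] lift (3,7): star map gives 1.651923; window check -0.2 ≤ 1.651923 < 0.6 is false → out
[3] lift (1,-3): star map gives 1.577747; window check -0.2 ≤ 1.577747 < 0.6 is false → out

none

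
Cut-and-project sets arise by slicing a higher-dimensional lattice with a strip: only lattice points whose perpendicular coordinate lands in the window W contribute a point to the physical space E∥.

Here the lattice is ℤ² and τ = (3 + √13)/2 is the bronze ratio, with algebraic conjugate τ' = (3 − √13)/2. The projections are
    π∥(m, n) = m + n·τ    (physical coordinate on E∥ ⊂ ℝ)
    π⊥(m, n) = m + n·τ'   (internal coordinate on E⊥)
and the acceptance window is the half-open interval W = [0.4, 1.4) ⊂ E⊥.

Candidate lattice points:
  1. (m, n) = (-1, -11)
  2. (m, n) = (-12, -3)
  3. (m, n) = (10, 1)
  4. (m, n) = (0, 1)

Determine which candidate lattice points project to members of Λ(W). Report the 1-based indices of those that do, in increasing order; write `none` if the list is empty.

none

Numerically τ ≈ 3.302776 and τ' = −1/τ ≈ -0.302776.
[1] lift (-1,-11): star map gives 2.330532; window check 0.4 ≤ 2.330532 < 1.4 is false → out
[2] lift (-12,-3): star map gives -11.091673; window check 0.4 ≤ -11.091673 < 1.4 is false → out
[3] lift (10,1): star map gives 9.697224; window check 0.4 ≤ 9.697224 < 1.4 is false → out
[4] lift (0,1): star map gives -0.302776; window check 0.4 ≤ -0.302776 < 1.4 is false → out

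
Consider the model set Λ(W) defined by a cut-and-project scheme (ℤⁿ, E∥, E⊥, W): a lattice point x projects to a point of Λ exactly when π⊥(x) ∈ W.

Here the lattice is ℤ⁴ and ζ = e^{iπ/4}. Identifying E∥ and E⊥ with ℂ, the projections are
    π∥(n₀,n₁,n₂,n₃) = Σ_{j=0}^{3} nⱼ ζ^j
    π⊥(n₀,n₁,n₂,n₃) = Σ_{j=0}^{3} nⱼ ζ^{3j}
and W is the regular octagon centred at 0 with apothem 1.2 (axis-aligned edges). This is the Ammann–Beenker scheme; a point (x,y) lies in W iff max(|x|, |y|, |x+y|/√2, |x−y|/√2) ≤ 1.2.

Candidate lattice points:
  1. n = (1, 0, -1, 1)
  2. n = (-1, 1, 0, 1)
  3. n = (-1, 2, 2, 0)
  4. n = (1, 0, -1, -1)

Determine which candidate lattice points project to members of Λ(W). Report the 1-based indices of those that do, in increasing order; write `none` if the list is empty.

Internal map: ζ^{3j} for j=0..3 gives (1,0), (−√2/2,√2/2), (0,−1), (√2/2,√2/2).
#1 (1, 0, -1, 1): internal (1.707107, 1.707107); octagon support 2.414214 vs apothem 1.2 → ∉ W
#2 (-1, 1, 0, 1): internal (-1.000000, 1.414214); octagon support 1.707107 vs apothem 1.2 → ∉ W
#3 (-1, 2, 2, 0): internal (-2.414214, -0.585786); octagon support 2.414214 vs apothem 1.2 → ∉ W
#4 (1, 0, -1, -1): internal (0.292893, 0.292893); octagon support 0.414214 vs apothem 1.2 → ∈ W

4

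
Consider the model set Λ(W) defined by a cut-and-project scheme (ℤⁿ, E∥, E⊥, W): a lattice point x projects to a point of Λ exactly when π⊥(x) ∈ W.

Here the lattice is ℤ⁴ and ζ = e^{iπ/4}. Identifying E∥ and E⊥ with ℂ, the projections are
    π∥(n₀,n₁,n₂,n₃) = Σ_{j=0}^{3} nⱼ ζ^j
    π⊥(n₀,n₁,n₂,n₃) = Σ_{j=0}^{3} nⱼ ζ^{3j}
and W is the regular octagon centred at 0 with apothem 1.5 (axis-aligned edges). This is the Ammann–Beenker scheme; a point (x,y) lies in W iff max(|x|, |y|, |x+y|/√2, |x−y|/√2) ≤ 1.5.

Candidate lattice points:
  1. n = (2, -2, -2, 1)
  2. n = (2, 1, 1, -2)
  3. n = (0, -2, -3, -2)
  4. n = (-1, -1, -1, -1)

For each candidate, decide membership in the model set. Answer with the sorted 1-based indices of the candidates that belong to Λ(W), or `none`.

Internal map: ζ^{3j} for j=0..3 gives (1,0), (−√2/2,√2/2), (0,−1), (√2/2,√2/2).
#1 (2, -2, -2, 1): internal (4.12132, 1.29289); octagon support 4.12132 vs apothem 1.5 → ∉ W
#2 (2, 1, 1, -2): internal (-0.12132, -1.70711); octagon support 1.70711 vs apothem 1.5 → ∉ W
#3 (0, -2, -3, -2): internal (0.00000, 0.17157); octagon support 0.17157 vs apothem 1.5 → ∈ W
#4 (-1, -1, -1, -1): internal (-1.00000, -0.41421); octagon support 1.00000 vs apothem 1.5 → ∈ W

3, 4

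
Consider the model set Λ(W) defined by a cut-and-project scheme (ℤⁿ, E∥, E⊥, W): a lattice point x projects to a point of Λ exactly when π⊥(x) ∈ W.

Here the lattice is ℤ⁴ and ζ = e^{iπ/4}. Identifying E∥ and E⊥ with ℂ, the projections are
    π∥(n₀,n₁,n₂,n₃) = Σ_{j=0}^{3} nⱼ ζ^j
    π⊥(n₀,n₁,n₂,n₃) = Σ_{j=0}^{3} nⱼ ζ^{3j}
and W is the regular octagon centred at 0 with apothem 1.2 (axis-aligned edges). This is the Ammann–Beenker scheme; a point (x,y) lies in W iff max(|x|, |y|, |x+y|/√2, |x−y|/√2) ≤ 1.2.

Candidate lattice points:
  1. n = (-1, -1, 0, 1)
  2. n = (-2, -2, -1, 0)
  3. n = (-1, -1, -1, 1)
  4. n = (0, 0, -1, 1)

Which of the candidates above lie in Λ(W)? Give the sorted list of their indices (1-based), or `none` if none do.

1, 2, 3

With ζ = e^{iπ/4} the internal vectors are ζ^0,ζ^3,ζ^6,ζ^9.
#1 (-1, -1, 0, 1): internal (0.414214, 0.000000); octagon support 0.414214 vs apothem 1.2 → ∈ W
#2 (-2, -2, -1, 0): internal (-0.585786, -0.414214); octagon support 0.707107 vs apothem 1.2 → ∈ W
#3 (-1, -1, -1, 1): internal (0.414214, 1.000000); octagon support 1.000000 vs apothem 1.2 → ∈ W
#4 (0, 0, -1, 1): internal (0.707107, 1.707107); octagon support 1.707107 vs apothem 1.2 → ∉ W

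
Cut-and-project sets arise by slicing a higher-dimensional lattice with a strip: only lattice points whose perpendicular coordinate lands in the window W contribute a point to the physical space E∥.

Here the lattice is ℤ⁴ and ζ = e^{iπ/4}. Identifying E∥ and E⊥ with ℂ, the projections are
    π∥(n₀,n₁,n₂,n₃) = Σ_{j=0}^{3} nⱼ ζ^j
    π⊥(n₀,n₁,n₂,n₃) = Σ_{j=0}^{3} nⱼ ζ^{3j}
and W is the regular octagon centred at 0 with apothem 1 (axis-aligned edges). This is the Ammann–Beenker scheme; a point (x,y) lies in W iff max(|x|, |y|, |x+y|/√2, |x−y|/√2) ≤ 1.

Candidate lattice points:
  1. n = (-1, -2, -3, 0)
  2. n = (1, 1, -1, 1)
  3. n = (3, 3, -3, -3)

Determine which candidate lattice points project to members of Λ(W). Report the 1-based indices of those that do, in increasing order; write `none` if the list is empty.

none

With ζ = e^{iπ/4} the internal vectors are ζ^0,ζ^3,ζ^6,ζ^9.
#1 (-1, -2, -3, 0): internal (0.4142, 1.5858); octagon support 1.5858 vs apothem 1 → ∉ W
#2 (1, 1, -1, 1): internal (1.0000, 2.4142); octagon support 2.4142 vs apothem 1 → ∉ W
#3 (3, 3, -3, -3): internal (-1.2426, 3.0000); octagon support 3.0000 vs apothem 1 → ∉ W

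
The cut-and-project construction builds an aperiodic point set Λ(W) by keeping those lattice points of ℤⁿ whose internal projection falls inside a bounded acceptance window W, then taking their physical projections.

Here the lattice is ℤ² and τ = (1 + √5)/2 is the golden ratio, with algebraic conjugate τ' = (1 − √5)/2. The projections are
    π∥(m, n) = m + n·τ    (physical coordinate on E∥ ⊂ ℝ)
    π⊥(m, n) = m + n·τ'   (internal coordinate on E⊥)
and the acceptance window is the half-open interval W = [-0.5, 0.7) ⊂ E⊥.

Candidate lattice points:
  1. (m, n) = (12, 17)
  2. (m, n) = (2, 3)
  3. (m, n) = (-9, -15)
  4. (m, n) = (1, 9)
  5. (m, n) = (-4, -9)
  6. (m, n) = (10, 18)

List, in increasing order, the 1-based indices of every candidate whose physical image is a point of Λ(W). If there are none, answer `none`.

Compute τ' = (1−√5)/2 = -0.618034, so π⊥(m,n) = m -0.618034·n.
[1] lift (12,17): star map gives 1.493422; window check -0.5 ≤ 1.493422 < 0.7 is false → out
[2] lift (2,3): star map gives 0.145898; window check -0.5 ≤ 0.145898 < 0.7 is true → IN Λ
[3] lift (-9,-15): star map gives 0.270510; window check -0.5 ≤ 0.270510 < 0.7 is true → IN Λ
[4] lift (1,9): star map gives -4.562306; window check -0.5 ≤ -4.562306 < 0.7 is false → out
[5] lift (-4,-9): star map gives 1.562306; window check -0.5 ≤ 1.562306 < 0.7 is false → out
[6] lift (10,18): star map gives -1.124612; window check -0.5 ≤ -1.124612 < 0.7 is false → out

2, 3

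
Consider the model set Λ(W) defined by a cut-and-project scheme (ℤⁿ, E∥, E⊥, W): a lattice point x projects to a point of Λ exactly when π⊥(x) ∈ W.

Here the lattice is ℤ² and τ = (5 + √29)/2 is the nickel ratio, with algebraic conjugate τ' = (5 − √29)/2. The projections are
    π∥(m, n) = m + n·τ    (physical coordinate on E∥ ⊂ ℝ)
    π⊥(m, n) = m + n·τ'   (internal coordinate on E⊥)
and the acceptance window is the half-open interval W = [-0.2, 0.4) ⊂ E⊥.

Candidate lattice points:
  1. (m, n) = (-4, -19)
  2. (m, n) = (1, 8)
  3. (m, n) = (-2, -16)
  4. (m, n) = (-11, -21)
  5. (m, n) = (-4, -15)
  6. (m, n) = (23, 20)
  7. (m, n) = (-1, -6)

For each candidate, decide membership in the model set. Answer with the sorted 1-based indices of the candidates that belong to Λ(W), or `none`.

Numerically τ ≈ 5.1926 and τ' = −1/τ ≈ -0.1926.
[1] lift (-4,-19): star map gives -0.3409; window check -0.2 ≤ -0.3409 < 0.4 is false → out
[2] lift (1,8): star map gives -0.5407; window check -0.2 ≤ -0.5407 < 0.4 is false → out
[3] lift (-2,-16): star map gives 1.0813; window check -0.2 ≤ 1.0813 < 0.4 is false → out
[4] lift (-11,-21): star map gives -6.9558; window check -0.2 ≤ -6.9558 < 0.4 is false → out
[5] lift (-4,-15): star map gives -1.1113; window check -0.2 ≤ -1.1113 < 0.4 is false → out
[6] lift (23,20): star map gives 19.1484; window check -0.2 ≤ 19.1484 < 0.4 is false → out
[7] lift (-1,-6): star map gives 0.1555; window check -0.2 ≤ 0.1555 < 0.4 is true → IN Λ

7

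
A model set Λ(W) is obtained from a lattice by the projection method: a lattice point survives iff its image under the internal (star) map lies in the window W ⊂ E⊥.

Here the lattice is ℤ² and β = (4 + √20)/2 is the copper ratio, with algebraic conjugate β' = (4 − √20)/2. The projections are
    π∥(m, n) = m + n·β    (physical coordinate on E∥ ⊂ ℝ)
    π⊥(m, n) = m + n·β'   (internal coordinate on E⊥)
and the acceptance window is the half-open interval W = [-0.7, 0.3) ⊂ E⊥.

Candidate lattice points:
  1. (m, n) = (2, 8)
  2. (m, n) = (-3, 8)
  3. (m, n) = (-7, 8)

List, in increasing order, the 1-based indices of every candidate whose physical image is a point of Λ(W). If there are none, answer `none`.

1

β' = (4−√20)/2 ≈ -0.23607.
#1 (2,8): internal coord 2 + (8)·β' = +0.11146; +0.11146 ∈ [-0.7, 0.3) → IN Λ
#2 (-3,8): internal coord -3 + (8)·β' = -4.88854; -4.88854 ∉ [-0.7, 0.3) → out
#3 (-7,8): internal coord -7 + (8)·β' = -8.88854; -8.88854 ∉ [-0.7, 0.3) → out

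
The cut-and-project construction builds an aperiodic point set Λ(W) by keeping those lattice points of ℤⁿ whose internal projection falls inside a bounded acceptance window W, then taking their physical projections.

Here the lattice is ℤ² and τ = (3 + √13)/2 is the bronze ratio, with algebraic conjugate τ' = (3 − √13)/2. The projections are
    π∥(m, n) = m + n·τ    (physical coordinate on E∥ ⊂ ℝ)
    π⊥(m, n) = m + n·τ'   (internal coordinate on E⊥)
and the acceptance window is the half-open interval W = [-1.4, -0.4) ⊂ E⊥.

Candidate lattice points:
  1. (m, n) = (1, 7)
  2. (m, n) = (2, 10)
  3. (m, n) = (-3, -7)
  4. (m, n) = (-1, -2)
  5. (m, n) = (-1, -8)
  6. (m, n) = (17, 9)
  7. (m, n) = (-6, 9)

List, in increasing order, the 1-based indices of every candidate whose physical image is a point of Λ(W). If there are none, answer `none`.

1, 2, 3

Numerically τ ≈ 3.30278 and τ' = −1/τ ≈ -0.30278.
[1] lift (1,7): star map gives -1.11943; window check -1.4 ≤ -1.11943 < -0.4 is true → IN Λ
[2] lift (2,10): star map gives -1.02776; window check -1.4 ≤ -1.02776 < -0.4 is true → IN Λ
[3] lift (-3,-7): star map gives -0.88057; window check -1.4 ≤ -0.88057 < -0.4 is true → IN Λ
[4] lift (-1,-2): star map gives -0.39445; window check -1.4 ≤ -0.39445 < -0.4 is false → out
[5] lift (-1,-8): star map gives 1.42221; window check -1.4 ≤ 1.42221 < -0.4 is false → out
[6] lift (17,9): star map gives 14.27502; window check -1.4 ≤ 14.27502 < -0.4 is false → out
[7] lift (-6,9): star map gives -8.72498; window check -1.4 ≤ -8.72498 < -0.4 is false → out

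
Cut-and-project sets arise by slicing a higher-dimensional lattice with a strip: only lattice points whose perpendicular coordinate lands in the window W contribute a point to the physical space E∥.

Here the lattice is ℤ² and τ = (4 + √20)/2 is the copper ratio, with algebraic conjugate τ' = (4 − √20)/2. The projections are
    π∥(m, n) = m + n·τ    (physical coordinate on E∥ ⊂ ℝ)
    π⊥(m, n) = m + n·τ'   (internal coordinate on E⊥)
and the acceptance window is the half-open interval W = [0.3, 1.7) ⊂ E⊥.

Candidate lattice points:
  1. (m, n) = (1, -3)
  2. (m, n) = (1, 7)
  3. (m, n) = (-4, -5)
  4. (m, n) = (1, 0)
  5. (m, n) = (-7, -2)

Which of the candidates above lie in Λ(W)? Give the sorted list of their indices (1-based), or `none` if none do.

τ' = (4−√20)/2 ≈ -0.236068.
#1 (1,-3): internal coord 1 + (-3)·τ' = +1.708204; +1.708204 ∉ [0.3, 1.7) → out
#2 (1,7): internal coord 1 + (7)·τ' = -0.652476; -0.652476 ∉ [0.3, 1.7) → out
#3 (-4,-5): internal coord -4 + (-5)·τ' = -2.819660; -2.819660 ∉ [0.3, 1.7) → out
#4 (1,0): internal coord 1 + (0)·τ' = +1.000000; +1.000000 ∈ [0.3, 1.7) → IN Λ
#5 (-7,-2): internal coord -7 + (-2)·τ' = -6.527864; -6.527864 ∉ [0.3, 1.7) → out

4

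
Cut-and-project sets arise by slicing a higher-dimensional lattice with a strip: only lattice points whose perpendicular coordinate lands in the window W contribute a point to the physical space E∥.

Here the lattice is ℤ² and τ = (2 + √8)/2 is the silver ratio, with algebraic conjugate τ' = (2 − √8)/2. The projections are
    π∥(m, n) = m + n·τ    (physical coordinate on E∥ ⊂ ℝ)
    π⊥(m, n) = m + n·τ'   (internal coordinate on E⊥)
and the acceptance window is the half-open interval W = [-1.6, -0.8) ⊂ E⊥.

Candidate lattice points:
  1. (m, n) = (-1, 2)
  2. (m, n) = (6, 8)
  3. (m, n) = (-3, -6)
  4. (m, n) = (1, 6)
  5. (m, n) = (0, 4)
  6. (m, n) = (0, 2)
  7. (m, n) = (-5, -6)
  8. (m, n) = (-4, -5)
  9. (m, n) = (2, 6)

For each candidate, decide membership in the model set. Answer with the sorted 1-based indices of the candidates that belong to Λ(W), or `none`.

4, 6

Compute τ' = (2−√8)/2 = -0.41421, so π⊥(m,n) = m -0.41421·n.
#1 (-1,2): internal coord -1 + (2)·τ' = -1.82843; -1.82843 ∉ [-1.6, -0.8) → out
#2 (6,8): internal coord 6 + (8)·τ' = +2.68629; +2.68629 ∉ [-1.6, -0.8) → out
#3 (-3,-6): internal coord -3 + (-6)·τ' = -0.51472; -0.51472 ∉ [-1.6, -0.8) → out
#4 (1,6): internal coord 1 + (6)·τ' = -1.48528; -1.48528 ∈ [-1.6, -0.8) → IN Λ
#5 (0,4): internal coord 0 + (4)·τ' = -1.65685; -1.65685 ∉ [-1.6, -0.8) → out
#6 (0,2): internal coord 0 + (2)·τ' = -0.82843; -0.82843 ∈ [-1.6, -0.8) → IN Λ
#7 (-5,-6): internal coord -5 + (-6)·τ' = -2.51472; -2.51472 ∉ [-1.6, -0.8) → out
#8 (-4,-5): internal coord -4 + (-5)·τ' = -1.92893; -1.92893 ∉ [-1.6, -0.8) → out
#9 (2,6): internal coord 2 + (6)·τ' = -0.48528; -0.48528 ∉ [-1.6, -0.8) → out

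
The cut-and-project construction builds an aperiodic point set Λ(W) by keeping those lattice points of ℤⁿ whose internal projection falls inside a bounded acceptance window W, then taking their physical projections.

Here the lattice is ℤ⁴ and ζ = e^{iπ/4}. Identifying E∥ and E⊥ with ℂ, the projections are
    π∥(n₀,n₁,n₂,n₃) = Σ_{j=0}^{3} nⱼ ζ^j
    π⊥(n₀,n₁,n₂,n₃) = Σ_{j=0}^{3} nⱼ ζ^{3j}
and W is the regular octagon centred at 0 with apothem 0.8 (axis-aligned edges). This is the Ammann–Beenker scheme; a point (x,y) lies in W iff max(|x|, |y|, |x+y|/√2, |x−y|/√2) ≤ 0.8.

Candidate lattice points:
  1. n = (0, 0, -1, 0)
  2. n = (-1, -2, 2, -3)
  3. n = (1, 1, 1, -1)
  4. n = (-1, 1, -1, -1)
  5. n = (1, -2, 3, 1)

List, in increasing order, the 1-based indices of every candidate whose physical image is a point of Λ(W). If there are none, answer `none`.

π⊥(n) = n₀ + n₁ζ³ + n₂ζ⁶ + n₃ζ⁹ where ζ = e^{iπ/4}.
#1 (0, 0, -1, 0): internal (0.00000, 1.00000); octagon support 1.00000 vs apothem 0.8 → ∉ W
#2 (-1, -2, 2, -3): internal (-1.70711, -5.53553); octagon support 5.53553 vs apothem 0.8 → ∉ W
#3 (1, 1, 1, -1): internal (-0.41421, -1.00000); octagon support 1.00000 vs apothem 0.8 → ∉ W
#4 (-1, 1, -1, -1): internal (-2.41421, 1.00000); octagon support 2.41421 vs apothem 0.8 → ∉ W
#5 (1, -2, 3, 1): internal (3.12132, -3.70711); octagon support 4.82843 vs apothem 0.8 → ∉ W

none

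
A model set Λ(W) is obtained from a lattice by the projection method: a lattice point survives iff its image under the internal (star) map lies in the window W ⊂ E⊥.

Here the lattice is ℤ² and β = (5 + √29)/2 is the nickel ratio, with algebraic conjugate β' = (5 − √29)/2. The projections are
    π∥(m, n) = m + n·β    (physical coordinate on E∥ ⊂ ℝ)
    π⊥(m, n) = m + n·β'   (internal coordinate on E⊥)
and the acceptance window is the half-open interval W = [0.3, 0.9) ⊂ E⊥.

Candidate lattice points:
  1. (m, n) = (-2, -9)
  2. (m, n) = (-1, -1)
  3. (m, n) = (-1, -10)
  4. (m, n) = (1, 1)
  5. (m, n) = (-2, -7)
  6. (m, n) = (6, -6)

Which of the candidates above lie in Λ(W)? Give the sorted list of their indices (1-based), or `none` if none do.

Compute β' = (5−√29)/2 = -0.19258, so π⊥(m,n) = m -0.19258·n.
[1] lift (-2,-9): star map gives -0.26676; window check 0.3 ≤ -0.26676 < 0.9 is false → out
[2] lift (-1,-1): star map gives -0.80742; window check 0.3 ≤ -0.80742 < 0.9 is false → out
[3] lift (-1,-10): star map gives 0.92582; window check 0.3 ≤ 0.92582 < 0.9 is false → out
[4] lift (1,1): star map gives 0.80742; window check 0.3 ≤ 0.80742 < 0.9 is true → IN Λ
[5] lift (-2,-7): star map gives -0.65192; window check 0.3 ≤ -0.65192 < 0.9 is false → out
[6] lift (6,-6): star map gives 7.15549; window check 0.3 ≤ 7.15549 < 0.9 is false → out

4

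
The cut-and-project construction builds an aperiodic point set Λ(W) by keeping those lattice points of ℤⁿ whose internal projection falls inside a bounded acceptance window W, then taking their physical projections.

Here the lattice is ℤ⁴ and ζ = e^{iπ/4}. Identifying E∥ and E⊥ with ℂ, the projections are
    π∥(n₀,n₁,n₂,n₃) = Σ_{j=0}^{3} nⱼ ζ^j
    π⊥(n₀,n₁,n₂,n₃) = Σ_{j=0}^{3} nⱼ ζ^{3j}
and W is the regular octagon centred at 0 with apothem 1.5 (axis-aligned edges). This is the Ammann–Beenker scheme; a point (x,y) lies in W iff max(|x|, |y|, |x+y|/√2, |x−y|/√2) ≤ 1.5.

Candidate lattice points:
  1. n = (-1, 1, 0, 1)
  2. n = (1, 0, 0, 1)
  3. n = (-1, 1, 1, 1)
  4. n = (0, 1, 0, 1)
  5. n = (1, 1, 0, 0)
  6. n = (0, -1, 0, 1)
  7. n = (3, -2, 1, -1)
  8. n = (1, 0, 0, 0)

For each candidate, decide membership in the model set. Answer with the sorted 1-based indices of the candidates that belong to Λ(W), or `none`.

Internal map: ζ^{3j} for j=0..3 gives (1,0), (−√2/2,√2/2), (0,−1), (√2/2,√2/2).
candidate 1: n = (-1, 1, 0, 1) → π⊥ ≈ (-1.000000, +1.414214); max(|x|,|y|,|x±y|/√2) = 1.707107 > 1.5 ⇒ ∉ W
candidate 2: n = (1, 0, 0, 1) → π⊥ ≈ (+1.707107, +0.707107); max(|x|,|y|,|x±y|/√2) = 1.707107 > 1.5 ⇒ ∉ W
candidate 3: n = (-1, 1, 1, 1) → π⊥ ≈ (-1.000000, +0.414214); max(|x|,|y|,|x±y|/√2) = 1.000000 ≤ 1.5 ⇒ ∈ W
candidate 4: n = (0, 1, 0, 1) → π⊥ ≈ (+0.000000, +1.414214); max(|x|,|y|,|x±y|/√2) = 1.414214 ≤ 1.5 ⇒ ∈ W
candidate 5: n = (1, 1, 0, 0) → π⊥ ≈ (+0.292893, +0.707107); max(|x|,|y|,|x±y|/√2) = 0.707107 ≤ 1.5 ⇒ ∈ W
candidate 6: n = (0, -1, 0, 1) → π⊥ ≈ (+1.414214, +0.000000); max(|x|,|y|,|x±y|/√2) = 1.414214 ≤ 1.5 ⇒ ∈ W
candidate 7: n = (3, -2, 1, -1) → π⊥ ≈ (+3.707107, -3.121320); max(|x|,|y|,|x±y|/√2) = 4.828427 > 1.5 ⇒ ∉ W
candidate 8: n = (1, 0, 0, 0) → π⊥ ≈ (+1.000000, +0.000000); max(|x|,|y|,|x±y|/√2) = 1.000000 ≤ 1.5 ⇒ ∈ W

3, 4, 5, 6, 8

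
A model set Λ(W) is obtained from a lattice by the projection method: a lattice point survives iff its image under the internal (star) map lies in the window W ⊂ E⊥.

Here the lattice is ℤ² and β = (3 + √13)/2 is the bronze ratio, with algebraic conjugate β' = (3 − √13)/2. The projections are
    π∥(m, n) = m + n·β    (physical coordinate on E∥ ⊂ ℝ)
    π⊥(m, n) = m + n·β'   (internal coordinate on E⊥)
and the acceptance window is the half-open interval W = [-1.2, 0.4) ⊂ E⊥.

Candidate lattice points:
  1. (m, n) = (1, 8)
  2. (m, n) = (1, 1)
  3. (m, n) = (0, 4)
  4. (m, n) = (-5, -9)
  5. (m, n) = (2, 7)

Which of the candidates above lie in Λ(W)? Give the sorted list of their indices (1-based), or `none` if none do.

5

Numerically β ≈ 3.30278 and β' = −1/β ≈ -0.30278.
[1] lift (1,8): star map gives -1.42221; window check -1.2 ≤ -1.42221 < 0.4 is false → out
[2] lift (1,1): star map gives 0.69722; window check -1.2 ≤ 0.69722 < 0.4 is false → out
[3] lift (0,4): star map gives -1.21110; window check -1.2 ≤ -1.21110 < 0.4 is false → out
[4] lift (-5,-9): star map gives -2.27502; window check -1.2 ≤ -2.27502 < 0.4 is false → out
[5] lift (2,7): star map gives -0.11943; window check -1.2 ≤ -0.11943 < 0.4 is true → IN Λ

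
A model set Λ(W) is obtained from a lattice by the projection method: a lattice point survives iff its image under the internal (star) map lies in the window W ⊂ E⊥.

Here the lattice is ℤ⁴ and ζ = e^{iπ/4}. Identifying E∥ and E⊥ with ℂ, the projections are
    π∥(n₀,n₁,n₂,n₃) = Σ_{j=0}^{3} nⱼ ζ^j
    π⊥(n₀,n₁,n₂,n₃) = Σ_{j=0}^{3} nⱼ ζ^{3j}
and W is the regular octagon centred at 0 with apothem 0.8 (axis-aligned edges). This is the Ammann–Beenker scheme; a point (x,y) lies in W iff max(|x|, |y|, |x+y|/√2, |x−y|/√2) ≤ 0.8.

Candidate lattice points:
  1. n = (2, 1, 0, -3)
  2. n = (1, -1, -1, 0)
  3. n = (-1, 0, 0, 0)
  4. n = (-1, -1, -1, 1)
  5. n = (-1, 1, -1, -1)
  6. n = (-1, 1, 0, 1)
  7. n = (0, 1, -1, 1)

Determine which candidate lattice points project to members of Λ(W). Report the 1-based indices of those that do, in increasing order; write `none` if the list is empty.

Internal map: ζ^{3j} for j=0..3 gives (1,0), (−√2/2,√2/2), (0,−1), (√2/2,√2/2).
#1 (2, 1, 0, -3): internal (-0.8284, -1.4142); octagon support 1.5858 vs apothem 0.8 → ∉ W
#2 (1, -1, -1, 0): internal (1.7071, 0.2929); octagon support 1.7071 vs apothem 0.8 → ∉ W
#3 (-1, 0, 0, 0): internal (-1.0000, 0.0000); octagon support 1.0000 vs apothem 0.8 → ∉ W
#4 (-1, -1, -1, 1): internal (0.4142, 1.0000); octagon support 1.0000 vs apothem 0.8 → ∉ W
#5 (-1, 1, -1, -1): internal (-2.4142, 1.0000); octagon support 2.4142 vs apothem 0.8 → ∉ W
#6 (-1, 1, 0, 1): internal (-1.0000, 1.4142); octagon support 1.7071 vs apothem 0.8 → ∉ W
#7 (0, 1, -1, 1): internal (0.0000, 2.4142); octagon support 2.4142 vs apothem 0.8 → ∉ W

none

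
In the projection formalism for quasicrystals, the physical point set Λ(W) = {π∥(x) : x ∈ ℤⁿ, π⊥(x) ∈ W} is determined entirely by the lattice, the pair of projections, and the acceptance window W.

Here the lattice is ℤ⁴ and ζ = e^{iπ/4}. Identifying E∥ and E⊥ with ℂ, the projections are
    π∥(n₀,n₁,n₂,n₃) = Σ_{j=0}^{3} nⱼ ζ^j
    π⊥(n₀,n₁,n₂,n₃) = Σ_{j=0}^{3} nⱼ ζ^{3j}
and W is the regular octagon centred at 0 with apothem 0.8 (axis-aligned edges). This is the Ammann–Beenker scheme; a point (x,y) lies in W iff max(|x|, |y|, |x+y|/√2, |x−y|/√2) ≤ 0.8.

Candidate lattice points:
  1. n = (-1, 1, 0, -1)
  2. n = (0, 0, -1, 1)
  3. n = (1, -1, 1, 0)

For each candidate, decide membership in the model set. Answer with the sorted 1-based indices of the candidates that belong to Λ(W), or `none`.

none

With ζ = e^{iπ/4} the internal vectors are ζ^0,ζ^3,ζ^6,ζ^9.
#1 (-1, 1, 0, -1): internal (-2.41421, 0.00000); octagon support 2.41421 vs apothem 0.8 → ∉ W
#2 (0, 0, -1, 1): internal (0.70711, 1.70711); octagon support 1.70711 vs apothem 0.8 → ∉ W
#3 (1, -1, 1, 0): internal (1.70711, -1.70711); octagon support 2.41421 vs apothem 0.8 → ∉ W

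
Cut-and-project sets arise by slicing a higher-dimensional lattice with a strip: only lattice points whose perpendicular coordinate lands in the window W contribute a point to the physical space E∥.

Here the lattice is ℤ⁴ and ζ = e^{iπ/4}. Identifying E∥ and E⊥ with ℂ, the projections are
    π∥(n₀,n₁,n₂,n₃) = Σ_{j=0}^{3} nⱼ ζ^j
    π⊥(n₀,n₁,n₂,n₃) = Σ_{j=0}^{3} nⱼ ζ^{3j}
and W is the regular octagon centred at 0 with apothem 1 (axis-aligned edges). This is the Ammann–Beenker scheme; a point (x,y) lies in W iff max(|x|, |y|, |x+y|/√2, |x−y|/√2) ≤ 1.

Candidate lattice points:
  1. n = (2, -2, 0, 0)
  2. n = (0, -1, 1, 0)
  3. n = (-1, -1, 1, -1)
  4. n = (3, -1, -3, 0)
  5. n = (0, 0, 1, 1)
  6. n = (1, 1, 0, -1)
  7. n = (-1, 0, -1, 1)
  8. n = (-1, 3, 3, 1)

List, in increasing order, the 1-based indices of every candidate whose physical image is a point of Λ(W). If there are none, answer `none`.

Internal map: ζ^{3j} for j=0..3 gives (1,0), (−√2/2,√2/2), (0,−1), (√2/2,√2/2).
#1 (2, -2, 0, 0): internal (3.414214, -1.414214); octagon support 3.414214 vs apothem 1 → ∉ W
#2 (0, -1, 1, 0): internal (0.707107, -1.707107); octagon support 1.707107 vs apothem 1 → ∉ W
#3 (-1, -1, 1, -1): internal (-1.000000, -2.414214); octagon support 2.414214 vs apothem 1 → ∉ W
#4 (3, -1, -3, 0): internal (3.707107, 2.292893); octagon support 4.242641 vs apothem 1 → ∉ W
#5 (0, 0, 1, 1): internal (0.707107, -0.292893); octagon support 0.707107 vs apothem 1 → ∈ W
#6 (1, 1, 0, -1): internal (-0.414214, 0.000000); octagon support 0.414214 vs apothem 1 → ∈ W
#7 (-1, 0, -1, 1): internal (-0.292893, 1.707107); octagon support 1.707107 vs apothem 1 → ∉ W
#8 (-1, 3, 3, 1): internal (-2.414214, -0.171573); octagon support 2.414214 vs apothem 1 → ∉ W

5, 6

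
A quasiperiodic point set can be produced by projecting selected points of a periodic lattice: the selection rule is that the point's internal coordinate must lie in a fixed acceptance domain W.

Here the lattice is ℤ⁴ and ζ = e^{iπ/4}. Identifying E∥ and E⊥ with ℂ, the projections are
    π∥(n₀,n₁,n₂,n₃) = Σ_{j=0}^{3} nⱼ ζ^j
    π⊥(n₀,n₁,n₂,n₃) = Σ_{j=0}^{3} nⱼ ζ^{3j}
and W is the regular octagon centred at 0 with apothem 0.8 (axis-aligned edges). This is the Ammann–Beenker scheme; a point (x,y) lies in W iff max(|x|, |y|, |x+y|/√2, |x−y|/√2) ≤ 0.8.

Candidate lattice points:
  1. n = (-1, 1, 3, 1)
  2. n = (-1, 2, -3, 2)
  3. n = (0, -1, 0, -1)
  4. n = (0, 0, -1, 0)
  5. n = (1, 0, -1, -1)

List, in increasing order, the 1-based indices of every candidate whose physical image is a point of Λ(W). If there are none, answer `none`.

With ζ = e^{iπ/4} the internal vectors are ζ^0,ζ^3,ζ^6,ζ^9.
candidate 1: n = (-1, 1, 3, 1) → π⊥ ≈ (-1.000000, -1.585786); max(|x|,|y|,|x±y|/√2) = 1.828427 > 0.8 ⇒ ∉ W
candidate 2: n = (-1, 2, -3, 2) → π⊥ ≈ (-1.000000, +5.828427); max(|x|,|y|,|x±y|/√2) = 5.828427 > 0.8 ⇒ ∉ W
candidate 3: n = (0, -1, 0, -1) → π⊥ ≈ (+0.000000, -1.414214); max(|x|,|y|,|x±y|/√2) = 1.414214 > 0.8 ⇒ ∉ W
candidate 4: n = (0, 0, -1, 0) → π⊥ ≈ (+0.000000, +1.000000); max(|x|,|y|,|x±y|/√2) = 1.000000 > 0.8 ⇒ ∉ W
candidate 5: n = (1, 0, -1, -1) → π⊥ ≈ (+0.292893, +0.292893); max(|x|,|y|,|x±y|/√2) = 0.414214 ≤ 0.8 ⇒ ∈ W

5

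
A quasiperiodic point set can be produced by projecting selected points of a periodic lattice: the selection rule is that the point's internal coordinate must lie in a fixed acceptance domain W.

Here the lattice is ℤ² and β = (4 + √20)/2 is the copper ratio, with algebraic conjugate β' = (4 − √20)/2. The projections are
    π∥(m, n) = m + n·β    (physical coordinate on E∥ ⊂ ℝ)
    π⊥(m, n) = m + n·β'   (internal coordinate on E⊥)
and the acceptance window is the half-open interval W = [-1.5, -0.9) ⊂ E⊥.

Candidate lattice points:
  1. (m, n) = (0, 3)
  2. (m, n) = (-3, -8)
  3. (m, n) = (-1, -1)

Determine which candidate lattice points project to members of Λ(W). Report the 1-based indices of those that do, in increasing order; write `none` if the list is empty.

2

Numerically β ≈ 4.2361 and β' = −1/β ≈ -0.2361.
candidate 1: (m,n)=(0,3) → π∥ = 0+3·β ≈ 12.7082, π⊥ = 0+3·β' ≈ -0.7082 ∉ [-1.5, -0.9) ⇒ out
candidate 2: (m,n)=(-3,-8) → π∥ = -3-8·β ≈ -36.8885, π⊥ = -3-8·β' ≈ -1.1115 ∈ [-1.5, -0.9) ⇒ IN Λ
candidate 3: (m,n)=(-1,-1) → π∥ = -1-1·β ≈ -5.2361, π⊥ = -1-1·β' ≈ -0.7639 ∉ [-1.5, -0.9) ⇒ out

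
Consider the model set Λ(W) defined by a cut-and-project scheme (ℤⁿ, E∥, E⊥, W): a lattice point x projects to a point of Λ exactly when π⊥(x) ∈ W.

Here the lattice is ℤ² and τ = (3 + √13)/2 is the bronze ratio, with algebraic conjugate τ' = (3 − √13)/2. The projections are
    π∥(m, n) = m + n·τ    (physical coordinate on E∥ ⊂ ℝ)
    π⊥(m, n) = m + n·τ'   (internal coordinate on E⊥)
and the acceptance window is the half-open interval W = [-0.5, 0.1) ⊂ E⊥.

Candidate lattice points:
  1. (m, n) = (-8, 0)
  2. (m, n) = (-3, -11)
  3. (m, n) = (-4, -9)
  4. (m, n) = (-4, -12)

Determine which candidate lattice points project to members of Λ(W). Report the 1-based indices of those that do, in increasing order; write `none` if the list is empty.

τ' = (3−√13)/2 ≈ -0.3028.
candidate 1: (m,n)=(-8,0) → π∥ = -8+0·τ ≈ -8.0000, π⊥ = -8+0·τ' ≈ -8.0000 ∉ [-0.5, 0.1) ⇒ out
candidate 2: (m,n)=(-3,-11) → π∥ = -3-11·τ ≈ -39.3305, π⊥ = -3-11·τ' ≈ 0.3305 ∉ [-0.5, 0.1) ⇒ out
candidate 3: (m,n)=(-4,-9) → π∥ = -4-9·τ ≈ -33.7250, π⊥ = -4-9·τ' ≈ -1.2750 ∉ [-0.5, 0.1) ⇒ out
candidate 4: (m,n)=(-4,-12) → π∥ = -4-12·τ ≈ -43.6333, π⊥ = -4-12·τ' ≈ -0.3667 ∈ [-0.5, 0.1) ⇒ IN Λ

4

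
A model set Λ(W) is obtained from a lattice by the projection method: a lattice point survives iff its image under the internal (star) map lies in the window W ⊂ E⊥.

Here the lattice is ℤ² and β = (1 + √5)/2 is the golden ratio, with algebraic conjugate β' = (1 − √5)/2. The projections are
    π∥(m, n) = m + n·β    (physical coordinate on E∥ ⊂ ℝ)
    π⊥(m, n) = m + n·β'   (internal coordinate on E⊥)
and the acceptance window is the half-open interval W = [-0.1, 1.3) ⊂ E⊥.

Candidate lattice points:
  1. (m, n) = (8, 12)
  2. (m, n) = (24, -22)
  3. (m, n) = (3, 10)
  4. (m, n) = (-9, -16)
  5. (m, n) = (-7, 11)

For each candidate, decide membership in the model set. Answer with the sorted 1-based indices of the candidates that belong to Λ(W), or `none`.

1, 4

β' = (1−√5)/2 ≈ -0.61803.
[1] lift (8,12): star map gives 0.58359; window check -0.1 ≤ 0.58359 < 1.3 is true → IN Λ
[2] lift (24,-22): star map gives 37.59675; window check -0.1 ≤ 37.59675 < 1.3 is false → out
[3] lift (3,10): star map gives -3.18034; window check -0.1 ≤ -3.18034 < 1.3 is false → out
[4] lift (-9,-16): star map gives 0.88854; window check -0.1 ≤ 0.88854 < 1.3 is true → IN Λ
[5] lift (-7,11): star map gives -13.79837; window check -0.1 ≤ -13.79837 < 1.3 is false → out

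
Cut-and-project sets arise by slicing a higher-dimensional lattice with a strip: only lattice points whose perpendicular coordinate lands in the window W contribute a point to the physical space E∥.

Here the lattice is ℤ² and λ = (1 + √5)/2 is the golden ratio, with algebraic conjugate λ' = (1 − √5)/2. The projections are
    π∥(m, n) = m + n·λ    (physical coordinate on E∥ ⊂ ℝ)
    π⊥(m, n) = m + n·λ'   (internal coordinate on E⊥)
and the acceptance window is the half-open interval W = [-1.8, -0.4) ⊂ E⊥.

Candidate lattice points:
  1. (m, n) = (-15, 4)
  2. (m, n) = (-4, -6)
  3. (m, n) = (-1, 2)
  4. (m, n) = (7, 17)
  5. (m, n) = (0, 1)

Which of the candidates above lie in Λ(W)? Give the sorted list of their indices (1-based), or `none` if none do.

5

Numerically λ ≈ 1.6180 and λ' = −1/λ ≈ -0.6180.
#1 (-15,4): internal coord -15 + (4)·λ' = -17.4721; -17.4721 ∉ [-1.8, -0.4) → out
#2 (-4,-6): internal coord -4 + (-6)·λ' = -0.2918; -0.2918 ∉ [-1.8, -0.4) → out
#3 (-1,2): internal coord -1 + (2)·λ' = -2.2361; -2.2361 ∉ [-1.8, -0.4) → out
#4 (7,17): internal coord 7 + (17)·λ' = -3.5066; -3.5066 ∉ [-1.8, -0.4) → out
#5 (0,1): internal coord 0 + (1)·λ' = -0.6180; -0.6180 ∈ [-1.8, -0.4) → IN Λ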